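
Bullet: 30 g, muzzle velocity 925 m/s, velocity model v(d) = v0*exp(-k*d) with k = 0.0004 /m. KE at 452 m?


v = v0*exp(-k*d) = 925*exp(-0.0004*452) = 772.007 m/s
E = 0.5*m*v^2 = 0.5*0.03*772.007^2 = 8940 J

8940 J


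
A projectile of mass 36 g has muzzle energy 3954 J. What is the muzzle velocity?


v = sqrt(2*E/m) = sqrt(2*3954/0.036) = 468.7 m/s

468.7 m/s


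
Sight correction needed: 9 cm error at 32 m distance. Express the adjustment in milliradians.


1 mrad subtends 1 cm per 10 m of range, so adj = error_cm / (dist_m / 10) = 9 / (32/10) = 2.812 mrad

2.812 mrad


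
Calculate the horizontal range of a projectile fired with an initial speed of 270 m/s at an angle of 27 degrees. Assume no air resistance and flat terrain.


R = v0^2 * sin(2*theta) / g = 270^2 * sin(2*27°) / 9.81 = 6012 m

6012 m


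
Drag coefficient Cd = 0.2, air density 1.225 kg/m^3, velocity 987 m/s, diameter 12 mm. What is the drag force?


A = pi*(d/2)^2 = pi*(12/2000)^2 = 1.13097e-04 m^2
Fd = 0.5*Cd*rho*A*v^2 = 0.5*0.2*1.225*1.13097e-04*987^2 = 13.5 N

13.5 N


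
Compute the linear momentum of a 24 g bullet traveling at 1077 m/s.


p = m*v = 0.024*1077 = 25.85 kg·m/s

25.85 kg·m/s


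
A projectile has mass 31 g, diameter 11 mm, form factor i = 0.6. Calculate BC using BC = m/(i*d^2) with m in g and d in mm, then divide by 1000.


BC = m/(i*d^2*1000) = 31/(0.6 * 11^2 * 1000) = 0.000427

0.000427


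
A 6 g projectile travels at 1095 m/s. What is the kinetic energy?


E = 0.5*m*v^2 = 0.5*0.006*1095^2 = 3597 J

3597 J


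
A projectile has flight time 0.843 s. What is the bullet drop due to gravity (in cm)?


drop = 0.5*g*t^2 = 0.5*9.81*0.843^2 = 3.48573 m ≈ 348.6 cm

348.6 cm


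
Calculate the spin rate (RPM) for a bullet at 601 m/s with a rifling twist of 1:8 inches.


twist_m = 8*0.0254 = 0.2032 m
spin = v/twist = 601/0.2032 = 2957.677 rev/s
RPM = spin*60 = 2957.677*60 ≈ 177461 RPM

177461 RPM


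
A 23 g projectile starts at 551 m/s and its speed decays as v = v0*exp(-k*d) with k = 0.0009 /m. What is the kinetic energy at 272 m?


v = v0*exp(-k*d) = 551*exp(-0.0009*272) = 431.356 m/s
E = 0.5*m*v^2 = 0.5*0.023*431.356^2 = 2140 J

2140 J


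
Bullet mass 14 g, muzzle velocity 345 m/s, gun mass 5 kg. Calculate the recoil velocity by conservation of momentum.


v_recoil = m_p * v_p / m_gun = 0.014 * 345 / 5 = 0.966 m/s

0.966 m/s


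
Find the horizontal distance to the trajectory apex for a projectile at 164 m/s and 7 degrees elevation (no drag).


R = v0^2*sin(2*theta)/g = 164^2*sin(2*7°)/9.81 = 663.275 m
apex_dist = R/2 = 663.275/2 = 331.6 m

331.6 m


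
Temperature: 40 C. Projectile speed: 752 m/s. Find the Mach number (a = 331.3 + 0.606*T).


a = 331.3 + 0.606*(40) = 355.54 m/s
M = v/a = 752/355.54 = 2.115

2.115


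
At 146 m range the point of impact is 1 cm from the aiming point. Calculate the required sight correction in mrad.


1 mrad subtends 1 cm per 10 m of range, so adj = error_cm / (dist_m / 10) = 1 / (146/10) = 0.06849 mrad

0.06849 mrad


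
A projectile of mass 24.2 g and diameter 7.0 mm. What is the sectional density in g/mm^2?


SD = m/d^2 = 24.2/7.0^2 = 0.4939 g/mm^2

0.4939 g/mm^2


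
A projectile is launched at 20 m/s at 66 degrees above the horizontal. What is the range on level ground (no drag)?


R = v0^2 * sin(2*theta) / g = 20^2 * sin(2*66°) / 9.81 = 30.3 m

30.3 m


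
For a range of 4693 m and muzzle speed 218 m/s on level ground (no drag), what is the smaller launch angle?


sin(2*theta) = R*g/v0^2 = 4693*9.81/218^2 = 0.968739, theta = arcsin(0.968739)/2 = 37.82°

37.82 degrees


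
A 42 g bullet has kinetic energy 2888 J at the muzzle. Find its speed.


v = sqrt(2*E/m) = sqrt(2*2888/0.042) = 370.8 m/s

370.8 m/s


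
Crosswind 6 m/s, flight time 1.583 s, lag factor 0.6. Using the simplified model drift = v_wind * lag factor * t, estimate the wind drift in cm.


drift = v_wind * lag * t = 6 * 0.6 * 1.583 = 5.6988 m ≈ 569.9 cm

569.9 cm


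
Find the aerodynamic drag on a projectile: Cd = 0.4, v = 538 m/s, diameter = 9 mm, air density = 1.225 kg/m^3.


A = pi*(d/2)^2 = pi*(9/2000)^2 = 6.36173e-05 m^2
Fd = 0.5*Cd*rho*A*v^2 = 0.5*0.4*1.225*6.36173e-05*538^2 = 4.511 N

4.511 N


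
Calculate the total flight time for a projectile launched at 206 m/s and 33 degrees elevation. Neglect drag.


T = 2*v0*sin(theta)/g = 2*206*sin(33°)/9.81 = 22.87 s

22.87 s


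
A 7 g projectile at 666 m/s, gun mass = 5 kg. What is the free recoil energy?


v_r = m_p*v_p/m_gun = 0.007*666/5 = 0.9324 m/s, E_r = 0.5*m_gun*v_r^2 = 0.5*5*0.9324^2 = 2.173 J

2.173 J


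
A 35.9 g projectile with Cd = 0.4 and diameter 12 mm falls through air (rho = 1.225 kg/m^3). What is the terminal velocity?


A = pi*(d/2)^2 = pi*(12/2000)^2 = 1.13097e-04 m^2
vt = sqrt(2mg/(Cd*rho*A)) = sqrt(2*0.0359*9.81/(0.4 * 1.225 * 1.13097e-04)) = 112.7 m/s

112.7 m/s


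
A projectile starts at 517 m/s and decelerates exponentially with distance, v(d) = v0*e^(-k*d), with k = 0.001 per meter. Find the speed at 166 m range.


v = v0*exp(-k*d) = 517*exp(-0.001*166) = 437.9 m/s

437.9 m/s


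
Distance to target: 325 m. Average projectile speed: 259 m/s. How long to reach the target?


t = d/v = 325/259 = 1.255 s

1.255 s


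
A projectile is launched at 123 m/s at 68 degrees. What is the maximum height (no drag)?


H = (v0*sin(theta))^2 / (2g) = (123*sin(68°))^2 / (2*9.81) = 662.9 m

662.9 m


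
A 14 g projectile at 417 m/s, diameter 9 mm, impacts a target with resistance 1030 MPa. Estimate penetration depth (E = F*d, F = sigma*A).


A = pi*(d/2)^2 = pi*(9/2)^2 = 63.6173 mm^2
E = 0.5*m*v^2 = 0.5*0.014*417^2 = 1217.22 J
depth = E/(sigma*A) = 1217.22 J / (1030 MPa * 63.6173 mm^2) = 1217.22/(1030 * 63.6173) m = 0.0185762 m ≈ 18.58 mm

18.58 mm


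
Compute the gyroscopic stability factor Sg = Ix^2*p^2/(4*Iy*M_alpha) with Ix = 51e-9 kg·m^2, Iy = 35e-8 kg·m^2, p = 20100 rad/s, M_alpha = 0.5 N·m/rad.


Sg = Ix^2 * p^2 / (4 * Iy * M_alpha) = (51e-9)^2 * 20100^2 / (4 * 35e-8 * 0.5) = 1.501

1.501


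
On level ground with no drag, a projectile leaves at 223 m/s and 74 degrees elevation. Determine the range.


R = v0^2 * sin(2*theta) / g = 223^2 * sin(2*74°) / 9.81 = 2686 m

2686 m


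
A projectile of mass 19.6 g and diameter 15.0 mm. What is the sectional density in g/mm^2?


SD = m/d^2 = 19.6/15.0^2 = 0.08711 g/mm^2

0.08711 g/mm^2


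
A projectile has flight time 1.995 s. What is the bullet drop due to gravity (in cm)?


drop = 0.5*g*t^2 = 0.5*9.81*1.995^2 = 19.522 m ≈ 1952 cm

1952 cm


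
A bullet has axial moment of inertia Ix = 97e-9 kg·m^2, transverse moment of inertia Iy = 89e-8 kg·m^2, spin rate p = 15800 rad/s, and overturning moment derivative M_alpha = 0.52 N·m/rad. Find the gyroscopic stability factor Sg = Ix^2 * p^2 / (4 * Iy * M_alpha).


Sg = Ix^2 * p^2 / (4 * Iy * M_alpha) = (97e-9)^2 * 15800^2 / (4 * 89e-8 * 0.52) = 1.269

1.269


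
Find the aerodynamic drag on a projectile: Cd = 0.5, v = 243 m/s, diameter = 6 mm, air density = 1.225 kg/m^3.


A = pi*(d/2)^2 = pi*(6/2000)^2 = 2.82743e-05 m^2
Fd = 0.5*Cd*rho*A*v^2 = 0.5*0.5*1.225*2.82743e-05*243^2 = 0.5113 N

0.5113 N


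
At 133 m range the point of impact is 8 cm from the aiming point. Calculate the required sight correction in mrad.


1 mrad subtends 1 cm per 10 m of range, so adj = error_cm / (dist_m / 10) = 8 / (133/10) = 0.6015 mrad

0.6015 mrad


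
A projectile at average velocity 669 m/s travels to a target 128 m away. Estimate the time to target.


t = d/v = 128/669 = 0.1913 s

0.1913 s


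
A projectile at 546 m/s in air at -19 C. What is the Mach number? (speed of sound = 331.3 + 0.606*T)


a = 331.3 + 0.606*(-19) = 319.786 m/s
M = v/a = 546/319.786 = 1.707

1.707


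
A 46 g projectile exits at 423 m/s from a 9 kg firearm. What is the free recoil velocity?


v_recoil = m_p * v_p / m_gun = 0.046 * 423 / 9 = 2.162 m/s

2.162 m/s


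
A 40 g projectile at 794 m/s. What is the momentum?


p = m*v = 0.04*794 = 31.76 kg·m/s

31.76 kg·m/s


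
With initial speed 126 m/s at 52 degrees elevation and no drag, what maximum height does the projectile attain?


H = (v0*sin(theta))^2 / (2g) = (126*sin(52°))^2 / (2*9.81) = 502.5 m

502.5 m


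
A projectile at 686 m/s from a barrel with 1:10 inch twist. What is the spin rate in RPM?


twist_m = 10*0.0254 = 0.254 m
spin = v/twist = 686/0.254 = 2700.787 rev/s
RPM = spin*60 = 2700.787*60 ≈ 162047 RPM

162047 RPM


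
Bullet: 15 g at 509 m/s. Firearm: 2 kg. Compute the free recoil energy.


v_r = m_p*v_p/m_gun = 0.015*509/2 = 3.8175 m/s, E_r = 0.5*m_gun*v_r^2 = 0.5*2*3.8175^2 = 14.57 J

14.57 J


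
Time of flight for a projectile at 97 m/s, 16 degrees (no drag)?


T = 2*v0*sin(theta)/g = 2*97*sin(16°)/9.81 = 5.451 s

5.451 s


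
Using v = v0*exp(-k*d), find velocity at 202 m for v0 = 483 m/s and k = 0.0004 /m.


v = v0*exp(-k*d) = 483*exp(-0.0004*202) = 445.5 m/s

445.5 m/s


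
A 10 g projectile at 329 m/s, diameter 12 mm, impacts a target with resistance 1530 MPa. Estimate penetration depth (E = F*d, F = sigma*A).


A = pi*(d/2)^2 = pi*(12/2)^2 = 113.097 mm^2
E = 0.5*m*v^2 = 0.5*0.01*329^2 = 541.205 J
depth = E/(sigma*A) = 541.205 J / (1530 MPa * 113.097 mm^2) = 541.205/(1530 * 113.097) m = 0.00312765 m ≈ 3.128 mm

3.128 mm


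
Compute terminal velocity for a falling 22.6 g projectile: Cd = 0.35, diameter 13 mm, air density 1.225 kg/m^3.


A = pi*(d/2)^2 = pi*(13/2000)^2 = 1.32732e-04 m^2
vt = sqrt(2mg/(Cd*rho*A)) = sqrt(2*0.0226*9.81/(0.35 * 1.225 * 1.32732e-04)) = 88.27 m/s

88.27 m/s


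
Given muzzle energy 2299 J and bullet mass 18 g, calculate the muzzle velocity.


v = sqrt(2*E/m) = sqrt(2*2299/0.018) = 505.4 m/s

505.4 m/s


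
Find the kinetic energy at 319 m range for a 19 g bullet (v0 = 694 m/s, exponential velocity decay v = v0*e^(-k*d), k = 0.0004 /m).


v = v0*exp(-k*d) = 694*exp(-0.0004*319) = 610.863 m/s
E = 0.5*m*v^2 = 0.5*0.019*610.863^2 = 3545 J

3545 J


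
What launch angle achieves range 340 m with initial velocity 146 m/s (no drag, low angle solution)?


sin(2*theta) = R*g/v0^2 = 340*9.81/146^2 = 0.156474, theta = arcsin(0.156474)/2 = 4.501°

4.501 degrees


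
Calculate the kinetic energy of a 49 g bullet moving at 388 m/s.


E = 0.5*m*v^2 = 0.5*0.049*388^2 = 3688 J

3688 J


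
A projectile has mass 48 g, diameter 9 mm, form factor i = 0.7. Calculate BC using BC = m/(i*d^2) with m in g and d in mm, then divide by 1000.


BC = m/(i*d^2*1000) = 48/(0.7 * 9^2 * 1000) = 0.0008466

0.0008466


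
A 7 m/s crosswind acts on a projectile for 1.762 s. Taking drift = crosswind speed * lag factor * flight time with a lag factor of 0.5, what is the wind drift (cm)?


drift = v_wind * lag * t = 7 * 0.5 * 1.762 = 6.167 m ≈ 616.7 cm

616.7 cm


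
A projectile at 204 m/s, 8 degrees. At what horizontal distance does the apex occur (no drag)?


R = v0^2*sin(2*theta)/g = 204^2*sin(2*8°)/9.81 = 1169.31 m
apex_dist = R/2 = 1169.31/2 = 584.7 m

584.7 m


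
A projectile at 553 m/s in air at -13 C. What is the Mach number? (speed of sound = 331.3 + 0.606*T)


a = 331.3 + 0.606*(-13) = 323.422 m/s
M = v/a = 553/323.422 = 1.71

1.71


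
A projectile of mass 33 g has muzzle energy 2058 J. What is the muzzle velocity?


v = sqrt(2*E/m) = sqrt(2*2058/0.033) = 353.2 m/s

353.2 m/s


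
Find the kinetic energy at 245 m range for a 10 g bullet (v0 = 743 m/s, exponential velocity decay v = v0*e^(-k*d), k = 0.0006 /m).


v = v0*exp(-k*d) = 743*exp(-0.0006*245) = 641.427 m/s
E = 0.5*m*v^2 = 0.5*0.01*641.427^2 = 2057 J

2057 J


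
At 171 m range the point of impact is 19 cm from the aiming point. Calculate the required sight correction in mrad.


1 mrad subtends 1 cm per 10 m of range, so adj = error_cm / (dist_m / 10) = 19 / (171/10) = 1.111 mrad

1.111 mrad


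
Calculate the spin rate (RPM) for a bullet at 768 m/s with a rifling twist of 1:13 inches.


twist_m = 13*0.0254 = 0.3302 m
spin = v/twist = 768/0.3302 = 2325.863 rev/s
RPM = spin*60 = 2325.863*60 ≈ 139552 RPM

139552 RPM


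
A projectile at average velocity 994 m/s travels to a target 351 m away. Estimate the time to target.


t = d/v = 351/994 = 0.3531 s

0.3531 s


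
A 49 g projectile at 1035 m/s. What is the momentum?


p = m*v = 0.049*1035 = 50.72 kg·m/s

50.72 kg·m/s


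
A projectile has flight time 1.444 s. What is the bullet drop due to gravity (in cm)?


drop = 0.5*g*t^2 = 0.5*9.81*1.444^2 = 10.2276 m ≈ 1023 cm

1023 cm


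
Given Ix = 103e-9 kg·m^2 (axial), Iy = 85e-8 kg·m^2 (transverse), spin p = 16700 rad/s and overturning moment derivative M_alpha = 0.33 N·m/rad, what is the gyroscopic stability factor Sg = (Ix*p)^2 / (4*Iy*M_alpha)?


Sg = Ix^2 * p^2 / (4 * Iy * M_alpha) = (103e-9)^2 * 16700^2 / (4 * 85e-8 * 0.33) = 2.637

2.637


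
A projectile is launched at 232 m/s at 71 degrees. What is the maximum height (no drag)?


H = (v0*sin(theta))^2 / (2g) = (232*sin(71°))^2 / (2*9.81) = 2453 m

2453 m


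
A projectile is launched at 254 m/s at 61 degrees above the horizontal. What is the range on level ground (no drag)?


R = v0^2 * sin(2*theta) / g = 254^2 * sin(2*61°) / 9.81 = 5577 m

5577 m


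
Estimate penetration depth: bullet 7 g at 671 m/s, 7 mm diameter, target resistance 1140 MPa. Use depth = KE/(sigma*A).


A = pi*(d/2)^2 = pi*(7/2)^2 = 38.4845 mm^2
E = 0.5*m*v^2 = 0.5*0.007*671^2 = 1575.84 J
depth = E/(sigma*A) = 1575.84 J / (1140 MPa * 38.4845 mm^2) = 1575.84/(1140 * 38.4845) m = 0.0359188 m ≈ 35.92 mm

35.92 mm


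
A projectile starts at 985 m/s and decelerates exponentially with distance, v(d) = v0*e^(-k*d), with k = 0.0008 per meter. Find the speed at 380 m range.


v = v0*exp(-k*d) = 985*exp(-0.0008*380) = 726.8 m/s

726.8 m/s


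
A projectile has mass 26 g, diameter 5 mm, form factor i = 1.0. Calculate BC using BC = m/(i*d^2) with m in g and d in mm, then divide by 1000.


BC = m/(i*d^2*1000) = 26/(1.0 * 5^2 * 1000) = 0.00104

0.00104


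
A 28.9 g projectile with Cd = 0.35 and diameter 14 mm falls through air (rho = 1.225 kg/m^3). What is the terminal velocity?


A = pi*(d/2)^2 = pi*(14/2000)^2 = 1.53938e-04 m^2
vt = sqrt(2mg/(Cd*rho*A)) = sqrt(2*0.0289*9.81/(0.35 * 1.225 * 1.53938e-04)) = 92.69 m/s

92.69 m/s


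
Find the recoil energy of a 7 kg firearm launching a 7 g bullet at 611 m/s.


v_r = m_p*v_p/m_gun = 0.007*611/7 = 0.611 m/s, E_r = 0.5*m_gun*v_r^2 = 0.5*7*0.611^2 = 1.307 J

1.307 J


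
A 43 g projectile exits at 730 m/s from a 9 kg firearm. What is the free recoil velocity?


v_recoil = m_p * v_p / m_gun = 0.043 * 730 / 9 = 3.488 m/s

3.488 m/s


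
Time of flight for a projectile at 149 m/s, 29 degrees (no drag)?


T = 2*v0*sin(theta)/g = 2*149*sin(29°)/9.81 = 14.73 s

14.73 s


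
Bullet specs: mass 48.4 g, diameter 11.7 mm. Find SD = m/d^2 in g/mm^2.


SD = m/d^2 = 48.4/11.7^2 = 0.3536 g/mm^2

0.3536 g/mm^2


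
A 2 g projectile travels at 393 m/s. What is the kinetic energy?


E = 0.5*m*v^2 = 0.5*0.002*393^2 = 154.4 J

154.4 J


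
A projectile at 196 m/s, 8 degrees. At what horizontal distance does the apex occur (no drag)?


R = v0^2*sin(2*theta)/g = 196^2*sin(2*8°)/9.81 = 1079.4 m
apex_dist = R/2 = 1079.4/2 = 539.7 m

539.7 m


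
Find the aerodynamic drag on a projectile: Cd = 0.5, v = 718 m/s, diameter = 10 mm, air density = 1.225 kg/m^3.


A = pi*(d/2)^2 = pi*(10/2000)^2 = 7.85398e-05 m^2
Fd = 0.5*Cd*rho*A*v^2 = 0.5*0.5*1.225*7.85398e-05*718^2 = 12.4 N

12.4 N


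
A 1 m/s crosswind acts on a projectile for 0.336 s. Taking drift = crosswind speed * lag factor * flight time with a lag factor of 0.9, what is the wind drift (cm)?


drift = v_wind * lag * t = 1 * 0.9 * 0.336 = 0.3024 m ≈ 30.24 cm

30.24 cm


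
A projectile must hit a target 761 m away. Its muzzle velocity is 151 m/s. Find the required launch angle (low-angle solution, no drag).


sin(2*theta) = R*g/v0^2 = 761*9.81/151^2 = 0.327416, theta = arcsin(0.327416)/2 = 9.556°

9.556 degrees


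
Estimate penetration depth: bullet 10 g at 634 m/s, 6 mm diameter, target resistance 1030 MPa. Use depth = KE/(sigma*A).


A = pi*(d/2)^2 = pi*(6/2)^2 = 28.2743 mm^2
E = 0.5*m*v^2 = 0.5*0.01*634^2 = 2009.78 J
depth = E/(sigma*A) = 2009.78 J / (1030 MPa * 28.2743 mm^2) = 2009.78/(1030 * 28.2743) m = 0.0690111 m ≈ 69.01 mm

69.01 mm


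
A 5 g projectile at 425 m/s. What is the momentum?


p = m*v = 0.005*425 = 2.125 kg·m/s

2.125 kg·m/s


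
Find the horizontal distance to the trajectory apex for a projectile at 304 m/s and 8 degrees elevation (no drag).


R = v0^2*sin(2*theta)/g = 304^2*sin(2*8°)/9.81 = 2596.67 m
apex_dist = R/2 = 2596.67/2 = 1298 m

1298 m


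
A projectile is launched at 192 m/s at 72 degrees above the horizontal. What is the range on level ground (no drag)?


R = v0^2 * sin(2*theta) / g = 192^2 * sin(2*72°) / 9.81 = 2209 m

2209 m


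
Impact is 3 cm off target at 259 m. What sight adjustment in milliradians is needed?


1 mrad subtends 1 cm per 10 m of range, so adj = error_cm / (dist_m / 10) = 3 / (259/10) = 0.1158 mrad

0.1158 mrad


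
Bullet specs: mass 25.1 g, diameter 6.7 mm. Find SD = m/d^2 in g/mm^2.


SD = m/d^2 = 25.1/6.7^2 = 0.5591 g/mm^2

0.5591 g/mm^2


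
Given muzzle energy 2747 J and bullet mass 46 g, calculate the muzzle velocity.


v = sqrt(2*E/m) = sqrt(2*2747/0.046) = 345.6 m/s

345.6 m/s


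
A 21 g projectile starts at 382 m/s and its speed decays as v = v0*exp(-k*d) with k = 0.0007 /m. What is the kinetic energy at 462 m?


v = v0*exp(-k*d) = 382*exp(-0.0007*462) = 276.447 m/s
E = 0.5*m*v^2 = 0.5*0.021*276.447^2 = 802.4 J

802.4 J


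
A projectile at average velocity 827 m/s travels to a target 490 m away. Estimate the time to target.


t = d/v = 490/827 = 0.5925 s

0.5925 s


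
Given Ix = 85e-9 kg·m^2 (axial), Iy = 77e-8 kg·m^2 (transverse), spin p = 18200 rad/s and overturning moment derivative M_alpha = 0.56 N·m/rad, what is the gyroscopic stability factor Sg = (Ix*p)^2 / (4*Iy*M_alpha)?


Sg = Ix^2 * p^2 / (4 * Iy * M_alpha) = (85e-9)^2 * 18200^2 / (4 * 77e-8 * 0.56) = 1.388

1.388


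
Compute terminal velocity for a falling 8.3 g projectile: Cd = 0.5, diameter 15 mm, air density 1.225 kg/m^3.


A = pi*(d/2)^2 = pi*(15/2000)^2 = 1.76715e-04 m^2
vt = sqrt(2mg/(Cd*rho*A)) = sqrt(2*0.0083*9.81/(0.5 * 1.225 * 1.76715e-04)) = 38.79 m/s

38.79 m/s


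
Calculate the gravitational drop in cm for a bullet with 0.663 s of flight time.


drop = 0.5*g*t^2 = 0.5*9.81*0.663^2 = 2.15609 m ≈ 215.6 cm

215.6 cm


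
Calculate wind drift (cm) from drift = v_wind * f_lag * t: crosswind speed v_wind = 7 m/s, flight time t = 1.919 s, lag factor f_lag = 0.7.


drift = v_wind * lag * t = 7 * 0.7 * 1.919 = 9.4031 m ≈ 940.3 cm

940.3 cm


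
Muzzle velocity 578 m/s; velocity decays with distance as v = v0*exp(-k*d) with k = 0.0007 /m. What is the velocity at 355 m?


v = v0*exp(-k*d) = 578*exp(-0.0007*355) = 450.8 m/s

450.8 m/s


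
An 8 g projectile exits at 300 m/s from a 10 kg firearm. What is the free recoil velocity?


v_recoil = m_p * v_p / m_gun = 0.008 * 300 / 10 = 0.24 m/s

0.24 m/s


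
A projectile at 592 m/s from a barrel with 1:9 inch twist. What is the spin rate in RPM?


twist_m = 9*0.0254 = 0.2286 m
spin = v/twist = 592/0.2286 = 2589.676 rev/s
RPM = spin*60 = 2589.676*60 ≈ 155381 RPM

155381 RPM


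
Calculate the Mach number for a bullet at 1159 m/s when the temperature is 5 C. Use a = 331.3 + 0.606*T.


a = 331.3 + 0.606*(5) = 334.33 m/s
M = v/a = 1159/334.33 = 3.467

3.467


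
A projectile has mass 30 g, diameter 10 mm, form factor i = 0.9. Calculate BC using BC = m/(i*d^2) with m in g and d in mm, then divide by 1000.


BC = m/(i*d^2*1000) = 30/(0.9 * 10^2 * 1000) = 0.0003333

0.0003333


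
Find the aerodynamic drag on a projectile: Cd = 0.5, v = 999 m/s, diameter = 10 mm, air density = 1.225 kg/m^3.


A = pi*(d/2)^2 = pi*(10/2000)^2 = 7.85398e-05 m^2
Fd = 0.5*Cd*rho*A*v^2 = 0.5*0.5*1.225*7.85398e-05*999^2 = 24 N

24 N


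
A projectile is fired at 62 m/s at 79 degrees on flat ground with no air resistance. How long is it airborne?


T = 2*v0*sin(theta)/g = 2*62*sin(79°)/9.81 = 12.41 s

12.41 s


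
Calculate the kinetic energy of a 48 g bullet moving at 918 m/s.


E = 0.5*m*v^2 = 0.5*0.048*918^2 = 20225 J

20225 J


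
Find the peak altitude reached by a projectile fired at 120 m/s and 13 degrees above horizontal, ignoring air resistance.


H = (v0*sin(theta))^2 / (2g) = (120*sin(13°))^2 / (2*9.81) = 37.14 m

37.14 m


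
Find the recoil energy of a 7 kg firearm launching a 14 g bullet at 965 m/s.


v_r = m_p*v_p/m_gun = 0.014*965/7 = 1.93 m/s, E_r = 0.5*m_gun*v_r^2 = 0.5*7*1.93^2 = 13.04 J

13.04 J


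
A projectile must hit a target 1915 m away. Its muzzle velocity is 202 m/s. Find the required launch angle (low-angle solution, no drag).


sin(2*theta) = R*g/v0^2 = 1915*9.81/202^2 = 0.4604, theta = arcsin(0.4604)/2 = 13.71°

13.71 degrees


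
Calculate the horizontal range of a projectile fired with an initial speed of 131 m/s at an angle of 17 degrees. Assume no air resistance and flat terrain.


R = v0^2 * sin(2*theta) / g = 131^2 * sin(2*17°) / 9.81 = 978.2 m

978.2 m


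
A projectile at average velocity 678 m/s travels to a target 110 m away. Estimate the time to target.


t = d/v = 110/678 = 0.1622 s

0.1622 s


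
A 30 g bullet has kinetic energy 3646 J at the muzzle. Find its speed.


v = sqrt(2*E/m) = sqrt(2*3646/0.03) = 493 m/s

493 m/s


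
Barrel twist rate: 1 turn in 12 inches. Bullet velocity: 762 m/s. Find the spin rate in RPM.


twist_m = 12*0.0254 = 0.3048 m
spin = v/twist = 762/0.3048 = 2500 rev/s
RPM = spin*60 = 2500*60 ≈ 150000 RPM

150000 RPM


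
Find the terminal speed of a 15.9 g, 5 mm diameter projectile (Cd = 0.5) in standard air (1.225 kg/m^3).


A = pi*(d/2)^2 = pi*(5/2000)^2 = 1.96350e-05 m^2
vt = sqrt(2mg/(Cd*rho*A)) = sqrt(2*0.0159*9.81/(0.5 * 1.225 * 1.96350e-05)) = 161.1 m/s

161.1 m/s


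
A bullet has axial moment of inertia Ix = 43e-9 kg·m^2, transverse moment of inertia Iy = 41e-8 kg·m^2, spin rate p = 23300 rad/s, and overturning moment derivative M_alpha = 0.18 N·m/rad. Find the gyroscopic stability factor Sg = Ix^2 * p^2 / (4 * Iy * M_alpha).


Sg = Ix^2 * p^2 / (4 * Iy * M_alpha) = (43e-9)^2 * 23300^2 / (4 * 41e-8 * 0.18) = 3.4

3.4


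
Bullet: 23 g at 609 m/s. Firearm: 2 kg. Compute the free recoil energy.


v_r = m_p*v_p/m_gun = 0.023*609/2 = 7.0035 m/s, E_r = 0.5*m_gun*v_r^2 = 0.5*2*7.0035^2 = 49.05 J

49.05 J


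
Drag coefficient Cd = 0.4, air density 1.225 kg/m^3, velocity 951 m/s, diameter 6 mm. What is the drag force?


A = pi*(d/2)^2 = pi*(6/2000)^2 = 2.82743e-05 m^2
Fd = 0.5*Cd*rho*A*v^2 = 0.5*0.4*1.225*2.82743e-05*951^2 = 6.265 N

6.265 N


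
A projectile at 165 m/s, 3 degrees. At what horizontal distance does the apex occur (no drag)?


R = v0^2*sin(2*theta)/g = 165^2*sin(2*3°)/9.81 = 290.09 m
apex_dist = R/2 = 290.09/2 = 145 m

145 m


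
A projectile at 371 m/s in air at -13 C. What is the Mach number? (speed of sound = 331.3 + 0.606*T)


a = 331.3 + 0.606*(-13) = 323.422 m/s
M = v/a = 371/323.422 = 1.147

1.147


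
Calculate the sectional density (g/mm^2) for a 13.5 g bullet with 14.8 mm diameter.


SD = m/d^2 = 13.5/14.8^2 = 0.06163 g/mm^2

0.06163 g/mm^2


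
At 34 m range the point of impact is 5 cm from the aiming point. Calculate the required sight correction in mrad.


1 mrad subtends 1 cm per 10 m of range, so adj = error_cm / (dist_m / 10) = 5 / (34/10) = 1.471 mrad

1.471 mrad


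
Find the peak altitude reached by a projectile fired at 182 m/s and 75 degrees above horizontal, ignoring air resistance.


H = (v0*sin(theta))^2 / (2g) = (182*sin(75°))^2 / (2*9.81) = 1575 m

1575 m


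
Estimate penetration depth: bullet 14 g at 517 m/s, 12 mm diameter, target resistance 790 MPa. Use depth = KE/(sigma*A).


A = pi*(d/2)^2 = pi*(12/2)^2 = 113.097 mm^2
E = 0.5*m*v^2 = 0.5*0.014*517^2 = 1871.02 J
depth = E/(sigma*A) = 1871.02 J / (790 MPa * 113.097 mm^2) = 1871.02/(790 * 113.097) m = 0.0209411 m ≈ 20.94 mm

20.94 mm


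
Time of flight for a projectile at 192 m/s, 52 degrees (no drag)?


T = 2*v0*sin(theta)/g = 2*192*sin(52°)/9.81 = 30.85 s

30.85 s


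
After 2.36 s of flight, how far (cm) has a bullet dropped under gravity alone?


drop = 0.5*g*t^2 = 0.5*9.81*2.36^2 = 27.3189 m ≈ 2732 cm

2732 cm


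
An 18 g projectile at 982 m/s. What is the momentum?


p = m*v = 0.018*982 = 17.68 kg·m/s

17.68 kg·m/s


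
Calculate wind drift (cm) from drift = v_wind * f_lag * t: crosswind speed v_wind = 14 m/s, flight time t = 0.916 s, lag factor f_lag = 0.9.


drift = v_wind * lag * t = 14 * 0.9 * 0.916 = 11.5416 m ≈ 1154 cm

1154 cm


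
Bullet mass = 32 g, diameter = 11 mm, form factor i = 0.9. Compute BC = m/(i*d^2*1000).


BC = m/(i*d^2*1000) = 32/(0.9 * 11^2 * 1000) = 0.0002938

0.0002938


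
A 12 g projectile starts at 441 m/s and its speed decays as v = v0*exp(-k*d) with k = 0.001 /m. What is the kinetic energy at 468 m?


v = v0*exp(-k*d) = 441*exp(-0.001*468) = 276.178 m/s
E = 0.5*m*v^2 = 0.5*0.012*276.178^2 = 457.6 J

457.6 J


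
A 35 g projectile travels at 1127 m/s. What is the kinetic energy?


E = 0.5*m*v^2 = 0.5*0.035*1127^2 = 22227 J

22227 J


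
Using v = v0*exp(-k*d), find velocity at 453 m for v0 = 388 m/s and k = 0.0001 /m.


v = v0*exp(-k*d) = 388*exp(-0.0001*453) = 370.8 m/s

370.8 m/s


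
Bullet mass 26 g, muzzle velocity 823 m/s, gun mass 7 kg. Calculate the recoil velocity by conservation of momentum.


v_recoil = m_p * v_p / m_gun = 0.026 * 823 / 7 = 3.057 m/s

3.057 m/s


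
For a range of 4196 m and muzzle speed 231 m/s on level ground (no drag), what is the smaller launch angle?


sin(2*theta) = R*g/v0^2 = 4196*9.81/231^2 = 0.771402, theta = arcsin(0.771402)/2 = 25.24°

25.24 degrees


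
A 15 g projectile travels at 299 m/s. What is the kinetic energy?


E = 0.5*m*v^2 = 0.5*0.015*299^2 = 670.5 J

670.5 J


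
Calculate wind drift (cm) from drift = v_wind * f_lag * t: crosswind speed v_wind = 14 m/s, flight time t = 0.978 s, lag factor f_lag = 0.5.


drift = v_wind * lag * t = 14 * 0.5 * 0.978 = 6.846 m ≈ 684.6 cm

684.6 cm


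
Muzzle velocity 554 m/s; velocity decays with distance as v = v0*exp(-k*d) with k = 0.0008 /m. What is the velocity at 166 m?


v = v0*exp(-k*d) = 554*exp(-0.0008*166) = 485.1 m/s

485.1 m/s


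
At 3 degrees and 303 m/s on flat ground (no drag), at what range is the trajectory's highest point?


R = v0^2*sin(2*theta)/g = 303^2*sin(2*3°)/9.81 = 978.252 m
apex_dist = R/2 = 978.252/2 = 489.1 m

489.1 m


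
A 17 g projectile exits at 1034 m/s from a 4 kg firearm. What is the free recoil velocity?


v_recoil = m_p * v_p / m_gun = 0.017 * 1034 / 4 = 4.395 m/s

4.395 m/s


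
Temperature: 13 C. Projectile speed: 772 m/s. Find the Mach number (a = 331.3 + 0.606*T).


a = 331.3 + 0.606*(13) = 339.178 m/s
M = v/a = 772/339.178 = 2.276

2.276


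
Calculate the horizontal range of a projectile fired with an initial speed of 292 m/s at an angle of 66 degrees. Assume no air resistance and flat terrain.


R = v0^2 * sin(2*theta) / g = 292^2 * sin(2*66°) / 9.81 = 6459 m

6459 m


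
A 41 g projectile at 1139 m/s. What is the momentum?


p = m*v = 0.041*1139 = 46.7 kg·m/s

46.7 kg·m/s


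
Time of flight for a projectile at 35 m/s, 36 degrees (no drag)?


T = 2*v0*sin(theta)/g = 2*35*sin(36°)/9.81 = 4.194 s

4.194 s


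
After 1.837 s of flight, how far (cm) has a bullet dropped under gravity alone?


drop = 0.5*g*t^2 = 0.5*9.81*1.837^2 = 16.5523 m ≈ 1655 cm

1655 cm


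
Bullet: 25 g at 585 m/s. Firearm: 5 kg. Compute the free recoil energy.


v_r = m_p*v_p/m_gun = 0.025*585/5 = 2.925 m/s, E_r = 0.5*m_gun*v_r^2 = 0.5*5*2.925^2 = 21.39 J

21.39 J


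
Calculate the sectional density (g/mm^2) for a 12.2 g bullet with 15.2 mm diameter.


SD = m/d^2 = 12.2/15.2^2 = 0.0528 g/mm^2

0.0528 g/mm^2


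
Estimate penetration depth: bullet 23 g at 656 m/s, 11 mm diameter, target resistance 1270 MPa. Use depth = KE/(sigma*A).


A = pi*(d/2)^2 = pi*(11/2)^2 = 95.0332 mm^2
E = 0.5*m*v^2 = 0.5*0.023*656^2 = 4948.86 J
depth = E/(sigma*A) = 4948.86 J / (1270 MPa * 95.0332 mm^2) = 4948.86/(1270 * 95.0332) m = 0.041004 m ≈ 41 mm

41 mm


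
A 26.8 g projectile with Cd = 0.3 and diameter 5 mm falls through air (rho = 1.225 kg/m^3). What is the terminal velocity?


A = pi*(d/2)^2 = pi*(5/2000)^2 = 1.96350e-05 m^2
vt = sqrt(2mg/(Cd*rho*A)) = sqrt(2*0.0268*9.81/(0.3 * 1.225 * 1.96350e-05)) = 269.9 m/s

269.9 m/s


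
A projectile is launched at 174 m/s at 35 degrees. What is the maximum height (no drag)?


H = (v0*sin(theta))^2 / (2g) = (174*sin(35°))^2 / (2*9.81) = 507.7 m

507.7 m


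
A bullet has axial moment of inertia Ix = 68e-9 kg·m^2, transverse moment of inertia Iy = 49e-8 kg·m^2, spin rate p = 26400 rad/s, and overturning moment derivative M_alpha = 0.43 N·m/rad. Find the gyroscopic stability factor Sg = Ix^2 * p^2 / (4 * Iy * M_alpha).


Sg = Ix^2 * p^2 / (4 * Iy * M_alpha) = (68e-9)^2 * 26400^2 / (4 * 49e-8 * 0.43) = 3.824

3.824


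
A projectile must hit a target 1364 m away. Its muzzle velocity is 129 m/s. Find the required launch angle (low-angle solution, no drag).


sin(2*theta) = R*g/v0^2 = 1364*9.81/129^2 = 0.804089, theta = arcsin(0.804089)/2 = 26.76°

26.76 degrees


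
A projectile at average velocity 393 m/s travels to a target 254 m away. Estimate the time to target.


t = d/v = 254/393 = 0.6463 s

0.6463 s


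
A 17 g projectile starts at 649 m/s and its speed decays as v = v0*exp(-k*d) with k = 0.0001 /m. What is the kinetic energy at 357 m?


v = v0*exp(-k*d) = 649*exp(-0.0001*357) = 626.239 m/s
E = 0.5*m*v^2 = 0.5*0.017*626.239^2 = 3333 J

3333 J


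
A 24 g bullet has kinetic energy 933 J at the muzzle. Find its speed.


v = sqrt(2*E/m) = sqrt(2*933/0.024) = 278.8 m/s

278.8 m/s


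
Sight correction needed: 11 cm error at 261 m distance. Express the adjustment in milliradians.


1 mrad subtends 1 cm per 10 m of range, so adj = error_cm / (dist_m / 10) = 11 / (261/10) = 0.4215 mrad

0.4215 mrad


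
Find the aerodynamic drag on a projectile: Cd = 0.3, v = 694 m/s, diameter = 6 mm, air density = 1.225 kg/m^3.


A = pi*(d/2)^2 = pi*(6/2000)^2 = 2.82743e-05 m^2
Fd = 0.5*Cd*rho*A*v^2 = 0.5*0.3*1.225*2.82743e-05*694^2 = 2.502 N

2.502 N


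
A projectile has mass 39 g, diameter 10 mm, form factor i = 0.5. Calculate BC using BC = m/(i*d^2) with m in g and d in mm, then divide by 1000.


BC = m/(i*d^2*1000) = 39/(0.5 * 10^2 * 1000) = 0.00078

0.00078


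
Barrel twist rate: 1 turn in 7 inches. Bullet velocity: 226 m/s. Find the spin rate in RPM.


twist_m = 7*0.0254 = 0.1778 m
spin = v/twist = 226/0.1778 = 1271.091 rev/s
RPM = spin*60 = 1271.091*60 ≈ 76265 RPM

76265 RPM


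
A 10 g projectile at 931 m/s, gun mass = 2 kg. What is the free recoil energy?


v_r = m_p*v_p/m_gun = 0.01*931/2 = 4.655 m/s, E_r = 0.5*m_gun*v_r^2 = 0.5*2*4.655^2 = 21.67 J

21.67 J


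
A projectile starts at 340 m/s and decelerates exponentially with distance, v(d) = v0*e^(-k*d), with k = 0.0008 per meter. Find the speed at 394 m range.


v = v0*exp(-k*d) = 340*exp(-0.0008*394) = 248.1 m/s

248.1 m/s


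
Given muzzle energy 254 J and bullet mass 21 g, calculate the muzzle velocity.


v = sqrt(2*E/m) = sqrt(2*254/0.021) = 155.5 m/s

155.5 m/s


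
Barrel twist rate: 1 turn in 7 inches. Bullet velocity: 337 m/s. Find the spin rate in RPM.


twist_m = 7*0.0254 = 0.1778 m
spin = v/twist = 337/0.1778 = 1895.388 rev/s
RPM = spin*60 = 1895.388*60 ≈ 113723 RPM

113723 RPM


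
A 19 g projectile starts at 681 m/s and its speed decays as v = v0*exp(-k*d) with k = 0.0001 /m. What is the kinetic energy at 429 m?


v = v0*exp(-k*d) = 681*exp(-0.0001*429) = 652.403 m/s
E = 0.5*m*v^2 = 0.5*0.019*652.403^2 = 4043 J

4043 J


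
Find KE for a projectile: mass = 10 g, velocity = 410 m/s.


E = 0.5*m*v^2 = 0.5*0.01*410^2 = 840.5 J

840.5 J


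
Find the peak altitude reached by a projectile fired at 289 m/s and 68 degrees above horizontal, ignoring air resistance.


H = (v0*sin(theta))^2 / (2g) = (289*sin(68°))^2 / (2*9.81) = 3660 m

3660 m


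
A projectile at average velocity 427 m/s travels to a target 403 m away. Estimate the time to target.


t = d/v = 403/427 = 0.9438 s

0.9438 s


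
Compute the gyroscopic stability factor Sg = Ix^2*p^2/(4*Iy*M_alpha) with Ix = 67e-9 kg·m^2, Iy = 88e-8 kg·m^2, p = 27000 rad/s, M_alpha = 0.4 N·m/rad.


Sg = Ix^2 * p^2 / (4 * Iy * M_alpha) = (67e-9)^2 * 27000^2 / (4 * 88e-8 * 0.4) = 2.324

2.324


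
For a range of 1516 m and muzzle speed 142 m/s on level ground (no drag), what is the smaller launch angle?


sin(2*theta) = R*g/v0^2 = 1516*9.81/142^2 = 0.73755, theta = arcsin(0.73755)/2 = 23.76°

23.76 degrees


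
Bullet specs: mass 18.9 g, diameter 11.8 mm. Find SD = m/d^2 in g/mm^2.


SD = m/d^2 = 18.9/11.8^2 = 0.1357 g/mm^2

0.1357 g/mm^2


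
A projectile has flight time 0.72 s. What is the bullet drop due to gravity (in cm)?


drop = 0.5*g*t^2 = 0.5*9.81*0.72^2 = 2.54275 m ≈ 254.3 cm

254.3 cm


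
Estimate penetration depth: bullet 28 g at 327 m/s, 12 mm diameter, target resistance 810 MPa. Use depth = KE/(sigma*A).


A = pi*(d/2)^2 = pi*(12/2)^2 = 113.097 mm^2
E = 0.5*m*v^2 = 0.5*0.028*327^2 = 1497.01 J
depth = E/(sigma*A) = 1497.01 J / (810 MPa * 113.097 mm^2) = 1497.01/(810 * 113.097) m = 0.0163413 m ≈ 16.34 mm

16.34 mm


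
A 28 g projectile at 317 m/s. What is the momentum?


p = m*v = 0.028*317 = 8.876 kg·m/s

8.876 kg·m/s


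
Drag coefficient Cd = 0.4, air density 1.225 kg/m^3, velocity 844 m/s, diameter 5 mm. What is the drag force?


A = pi*(d/2)^2 = pi*(5/2000)^2 = 1.96350e-05 m^2
Fd = 0.5*Cd*rho*A*v^2 = 0.5*0.4*1.225*1.96350e-05*844^2 = 3.427 N

3.427 N


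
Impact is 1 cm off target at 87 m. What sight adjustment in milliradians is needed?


1 mrad subtends 1 cm per 10 m of range, so adj = error_cm / (dist_m / 10) = 1 / (87/10) = 0.1149 mrad

0.1149 mrad


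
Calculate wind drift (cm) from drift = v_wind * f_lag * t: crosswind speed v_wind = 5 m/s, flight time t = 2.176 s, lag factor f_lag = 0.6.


drift = v_wind * lag * t = 5 * 0.6 * 2.176 = 6.528 m ≈ 652.8 cm

652.8 cm


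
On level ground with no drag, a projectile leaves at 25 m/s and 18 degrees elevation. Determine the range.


R = v0^2 * sin(2*theta) / g = 25^2 * sin(2*18°) / 9.81 = 37.45 m

37.45 m


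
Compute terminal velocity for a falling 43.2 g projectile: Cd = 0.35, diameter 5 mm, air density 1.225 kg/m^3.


A = pi*(d/2)^2 = pi*(5/2000)^2 = 1.96350e-05 m^2
vt = sqrt(2mg/(Cd*rho*A)) = sqrt(2*0.0432*9.81/(0.35 * 1.225 * 1.96350e-05)) = 317.3 m/s

317.3 m/s


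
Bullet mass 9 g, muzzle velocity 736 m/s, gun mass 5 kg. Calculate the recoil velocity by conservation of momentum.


v_recoil = m_p * v_p / m_gun = 0.009 * 736 / 5 = 1.325 m/s

1.325 m/s


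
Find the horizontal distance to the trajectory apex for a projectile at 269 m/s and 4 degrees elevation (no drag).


R = v0^2*sin(2*theta)/g = 269^2*sin(2*4°)/9.81 = 1026.58 m
apex_dist = R/2 = 1026.58/2 = 513.3 m

513.3 m


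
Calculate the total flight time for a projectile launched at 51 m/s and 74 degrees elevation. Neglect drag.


T = 2*v0*sin(theta)/g = 2*51*sin(74°)/9.81 = 9.995 s

9.995 s


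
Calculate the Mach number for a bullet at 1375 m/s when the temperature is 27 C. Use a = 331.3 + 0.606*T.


a = 331.3 + 0.606*(27) = 347.662 m/s
M = v/a = 1375/347.662 = 3.955

3.955


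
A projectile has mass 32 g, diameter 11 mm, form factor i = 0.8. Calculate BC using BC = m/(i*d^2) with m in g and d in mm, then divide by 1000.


BC = m/(i*d^2*1000) = 32/(0.8 * 11^2 * 1000) = 0.0003306

0.0003306


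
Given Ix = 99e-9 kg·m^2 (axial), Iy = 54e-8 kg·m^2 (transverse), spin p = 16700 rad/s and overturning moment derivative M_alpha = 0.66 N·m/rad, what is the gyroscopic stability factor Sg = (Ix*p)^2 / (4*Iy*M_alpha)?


Sg = Ix^2 * p^2 / (4 * Iy * M_alpha) = (99e-9)^2 * 16700^2 / (4 * 54e-8 * 0.66) = 1.917

1.917


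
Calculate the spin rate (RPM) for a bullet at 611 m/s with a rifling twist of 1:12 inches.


twist_m = 12*0.0254 = 0.3048 m
spin = v/twist = 611/0.3048 = 2004.593 rev/s
RPM = spin*60 = 2004.593*60 ≈ 120276 RPM

120276 RPM


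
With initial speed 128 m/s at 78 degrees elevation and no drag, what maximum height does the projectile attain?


H = (v0*sin(theta))^2 / (2g) = (128*sin(78°))^2 / (2*9.81) = 799 m

799 m


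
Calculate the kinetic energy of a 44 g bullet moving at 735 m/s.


E = 0.5*m*v^2 = 0.5*0.044*735^2 = 11885 J

11885 J


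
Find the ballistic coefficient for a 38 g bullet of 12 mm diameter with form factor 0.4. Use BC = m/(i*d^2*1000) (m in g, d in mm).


BC = m/(i*d^2*1000) = 38/(0.4 * 12^2 * 1000) = 0.0006597

0.0006597


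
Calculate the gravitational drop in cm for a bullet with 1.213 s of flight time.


drop = 0.5*g*t^2 = 0.5*9.81*1.213^2 = 7.21706 m ≈ 721.7 cm

721.7 cm


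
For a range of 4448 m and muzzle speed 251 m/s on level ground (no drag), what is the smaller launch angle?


sin(2*theta) = R*g/v0^2 = 4448*9.81/251^2 = 0.692606, theta = arcsin(0.692606)/2 = 21.92°

21.92 degrees


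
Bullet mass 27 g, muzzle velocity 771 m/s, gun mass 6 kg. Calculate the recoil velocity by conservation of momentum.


v_recoil = m_p * v_p / m_gun = 0.027 * 771 / 6 = 3.47 m/s

3.47 m/s


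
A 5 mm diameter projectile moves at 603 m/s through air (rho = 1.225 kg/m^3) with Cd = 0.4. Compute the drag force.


A = pi*(d/2)^2 = pi*(5/2000)^2 = 1.96350e-05 m^2
Fd = 0.5*Cd*rho*A*v^2 = 0.5*0.4*1.225*1.96350e-05*603^2 = 1.749 N

1.749 N


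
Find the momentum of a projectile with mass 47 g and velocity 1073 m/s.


p = m*v = 0.047*1073 = 50.43 kg·m/s

50.43 kg·m/s


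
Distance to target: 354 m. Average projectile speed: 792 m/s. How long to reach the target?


t = d/v = 354/792 = 0.447 s

0.447 s


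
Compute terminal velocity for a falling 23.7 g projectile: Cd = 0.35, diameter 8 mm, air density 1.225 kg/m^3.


A = pi*(d/2)^2 = pi*(8/2000)^2 = 5.02655e-05 m^2
vt = sqrt(2mg/(Cd*rho*A)) = sqrt(2*0.0237*9.81/(0.35 * 1.225 * 5.02655e-05)) = 146.9 m/s

146.9 m/s


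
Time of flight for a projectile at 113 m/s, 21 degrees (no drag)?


T = 2*v0*sin(theta)/g = 2*113*sin(21°)/9.81 = 8.256 s

8.256 s


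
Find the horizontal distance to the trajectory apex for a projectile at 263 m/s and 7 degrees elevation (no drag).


R = v0^2*sin(2*theta)/g = 263^2*sin(2*7°)/9.81 = 1705.76 m
apex_dist = R/2 = 1705.76/2 = 852.9 m

852.9 m


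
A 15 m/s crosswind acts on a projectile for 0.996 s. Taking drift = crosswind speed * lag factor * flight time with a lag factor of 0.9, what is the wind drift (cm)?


drift = v_wind * lag * t = 15 * 0.9 * 0.996 = 13.446 m ≈ 1345 cm

1345 cm


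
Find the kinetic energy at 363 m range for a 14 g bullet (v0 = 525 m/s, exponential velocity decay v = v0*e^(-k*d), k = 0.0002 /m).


v = v0*exp(-k*d) = 525*exp(-0.0002*363) = 488.236 m/s
E = 0.5*m*v^2 = 0.5*0.014*488.236^2 = 1669 J

1669 J
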